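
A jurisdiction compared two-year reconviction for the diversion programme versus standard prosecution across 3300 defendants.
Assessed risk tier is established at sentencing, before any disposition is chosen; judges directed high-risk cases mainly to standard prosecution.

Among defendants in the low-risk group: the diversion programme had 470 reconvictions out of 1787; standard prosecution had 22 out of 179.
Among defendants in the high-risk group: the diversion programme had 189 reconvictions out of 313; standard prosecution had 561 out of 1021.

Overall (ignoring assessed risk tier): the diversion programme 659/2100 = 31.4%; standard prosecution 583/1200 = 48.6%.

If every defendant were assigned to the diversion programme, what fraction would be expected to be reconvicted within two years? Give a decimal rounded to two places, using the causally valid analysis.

0.40

Since assessed risk tier is a pre-existing factor (not a product of the disposition) and it affects the outcome on its own, it is a confounder. The stratified rates, not the pooled rate, identify the causal effect.
Standardising the diversion programme to the population assessed risk tier mix: 0.596·470/1787 + 0.404·189/313 = 0.401.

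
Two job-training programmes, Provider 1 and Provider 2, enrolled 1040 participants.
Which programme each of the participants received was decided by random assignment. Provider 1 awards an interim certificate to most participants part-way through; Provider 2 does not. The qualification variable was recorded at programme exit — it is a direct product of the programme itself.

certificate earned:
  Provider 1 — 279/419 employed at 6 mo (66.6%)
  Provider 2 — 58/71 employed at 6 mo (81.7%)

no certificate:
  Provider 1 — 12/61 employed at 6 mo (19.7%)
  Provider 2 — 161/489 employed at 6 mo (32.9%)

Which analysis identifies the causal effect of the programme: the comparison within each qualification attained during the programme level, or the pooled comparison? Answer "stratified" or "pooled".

The stratified and pooled comparisons disagree (Provider 2 wins within each qualification attained during the programme; Provider 1 wins overall), so the answer turns on the causal role of qualification attained during the programme.
Qualification attained during the programme is recorded after the programme and is itself shifted by it — it sits on the causal path from programme to outcome. Conditioning on a mediator would strip out part of the effect we want; the pooled comparison gives the total causal effect.
Pooled: Provider 1 60.6% vs Provider 2 39.1%; Provider 1 is higher overall.

pooled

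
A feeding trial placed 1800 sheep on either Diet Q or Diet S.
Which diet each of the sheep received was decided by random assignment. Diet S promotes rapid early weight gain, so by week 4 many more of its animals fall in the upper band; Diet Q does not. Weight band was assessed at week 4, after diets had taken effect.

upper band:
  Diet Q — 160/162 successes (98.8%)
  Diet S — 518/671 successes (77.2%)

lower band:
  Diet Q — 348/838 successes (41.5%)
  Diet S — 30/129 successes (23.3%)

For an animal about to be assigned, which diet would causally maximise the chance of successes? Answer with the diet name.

Diet S

Week-4 weight band is recorded after the diet and is itself shifted by it — it sits on the causal path from diet to outcome. Conditioning on a mediator would strip out part of the effect we want; the pooled comparison gives the total causal effect.
Pooled: Diet Q 50.8% vs Diet S 68.5%; Diet S is higher overall.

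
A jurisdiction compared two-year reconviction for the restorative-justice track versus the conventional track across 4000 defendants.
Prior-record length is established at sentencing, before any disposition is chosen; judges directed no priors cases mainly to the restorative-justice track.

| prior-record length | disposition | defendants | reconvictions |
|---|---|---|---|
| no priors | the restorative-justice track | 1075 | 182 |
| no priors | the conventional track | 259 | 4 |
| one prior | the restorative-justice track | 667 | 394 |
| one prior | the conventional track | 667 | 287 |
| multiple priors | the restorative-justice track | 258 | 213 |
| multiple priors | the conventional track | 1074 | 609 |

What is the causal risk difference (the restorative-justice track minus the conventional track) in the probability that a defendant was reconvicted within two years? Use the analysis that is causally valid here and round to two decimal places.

+0.19

Within every prior-record length level the conventional track has the lower rate, yet pooled the restorative-justice track does — Simpson's reversal.
Here prior-record length is a common cause — it drives both which disposition a case falls under and the outcome. The crude comparison mixes populations; the stratum-specific rates are the causally relevant ones.
Adjusting over the population distribution of prior-record length: 0.334·(0.169−0.015) + 0.334·(0.591−0.430) + 0.333·(0.826−0.567) = +0.191.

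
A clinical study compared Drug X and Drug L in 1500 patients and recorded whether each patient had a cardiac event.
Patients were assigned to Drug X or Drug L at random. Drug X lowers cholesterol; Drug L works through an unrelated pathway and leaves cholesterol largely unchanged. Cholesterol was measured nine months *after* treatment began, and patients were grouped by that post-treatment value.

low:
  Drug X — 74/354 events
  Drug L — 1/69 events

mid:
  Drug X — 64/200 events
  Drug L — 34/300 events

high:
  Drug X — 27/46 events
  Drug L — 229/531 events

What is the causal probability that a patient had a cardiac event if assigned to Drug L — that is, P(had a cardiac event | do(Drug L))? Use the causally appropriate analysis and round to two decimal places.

0.29

The stratified and pooled comparisons disagree (Drug L wins within each cholesterol; Drug X wins overall), so the answer turns on the causal role of cholesterol.
Cholesterol here is a post-treatment variable shaped by the drug; conditioning on it would introduce bias rather than remove it. The overall comparison is the causal one.
So P(outcome | do(Drug L)) is just the pooled rate for Drug L: 264/900 = 0.293.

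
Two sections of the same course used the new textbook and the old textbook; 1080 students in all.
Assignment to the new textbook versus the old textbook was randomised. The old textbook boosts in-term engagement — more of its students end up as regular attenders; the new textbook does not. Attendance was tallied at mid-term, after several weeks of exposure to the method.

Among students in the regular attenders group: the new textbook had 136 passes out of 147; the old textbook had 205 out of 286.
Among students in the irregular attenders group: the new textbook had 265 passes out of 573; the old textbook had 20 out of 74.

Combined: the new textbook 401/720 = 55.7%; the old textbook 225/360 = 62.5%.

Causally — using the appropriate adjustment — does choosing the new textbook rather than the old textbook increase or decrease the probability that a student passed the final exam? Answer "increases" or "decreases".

decreases

The stratified and pooled comparisons disagree (the new textbook wins within each mid-term attendance; the old textbook wins overall), so the answer turns on the causal role of mid-term attendance.
Stratifying would compare teaching methods among students the teaching methods themselves sorted into mid-term attendance groups — a form of selection on an intermediate. The unconditioned pooled rates give the total causal effect.
Pooled: the new textbook 55.7% vs the old textbook 62.5%; the old textbook is higher overall.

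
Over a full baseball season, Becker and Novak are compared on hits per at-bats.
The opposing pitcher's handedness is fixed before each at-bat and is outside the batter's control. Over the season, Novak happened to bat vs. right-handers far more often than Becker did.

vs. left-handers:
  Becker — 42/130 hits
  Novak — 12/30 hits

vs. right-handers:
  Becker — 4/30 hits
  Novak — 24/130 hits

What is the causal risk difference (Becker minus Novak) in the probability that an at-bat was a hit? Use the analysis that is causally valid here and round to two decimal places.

-0.06

The imbalance in pitcher handedness arose from how at-bats were allocated, not from anything the player did; and pitcher handedness independently affects the outcome. The pooled gap is confounded — condition on pitcher handedness.
Adjusting over the population distribution of pitcher handedness: 0.500·(0.323−0.400) + 0.500·(0.133−0.185) = -0.064.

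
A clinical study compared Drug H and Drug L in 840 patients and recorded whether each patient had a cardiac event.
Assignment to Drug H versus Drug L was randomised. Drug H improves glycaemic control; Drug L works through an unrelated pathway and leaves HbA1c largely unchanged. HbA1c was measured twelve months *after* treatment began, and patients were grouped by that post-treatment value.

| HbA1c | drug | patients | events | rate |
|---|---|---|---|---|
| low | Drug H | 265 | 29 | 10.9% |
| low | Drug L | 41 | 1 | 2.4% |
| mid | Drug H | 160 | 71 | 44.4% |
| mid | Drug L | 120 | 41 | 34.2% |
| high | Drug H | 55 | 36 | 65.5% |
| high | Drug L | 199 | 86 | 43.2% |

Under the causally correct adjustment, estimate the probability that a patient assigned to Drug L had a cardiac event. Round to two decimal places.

Because the drug influences HbA1c, HbA1c is a post-treatment mediator, not a confounder. Stratifying on it would bias the estimate; the causal effect is the crude pooled difference.
So P(outcome | do(Drug L)) is just the pooled rate for Drug L: 128/360 = 0.356.

0.36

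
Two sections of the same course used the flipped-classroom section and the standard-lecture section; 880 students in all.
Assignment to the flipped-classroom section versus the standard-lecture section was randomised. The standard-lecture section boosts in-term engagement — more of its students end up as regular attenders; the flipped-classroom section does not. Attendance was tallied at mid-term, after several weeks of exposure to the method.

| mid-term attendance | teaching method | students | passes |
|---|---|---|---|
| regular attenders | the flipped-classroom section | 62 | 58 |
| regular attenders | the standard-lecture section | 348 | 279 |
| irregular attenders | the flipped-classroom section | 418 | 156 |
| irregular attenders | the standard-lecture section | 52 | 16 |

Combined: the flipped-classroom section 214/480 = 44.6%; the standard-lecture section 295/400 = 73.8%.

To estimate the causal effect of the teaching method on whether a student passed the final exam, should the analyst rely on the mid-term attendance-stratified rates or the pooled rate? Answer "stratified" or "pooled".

pooled

Mid-term attendance lies on the pathway teaching method → mid-term attendance → outcome, so adjusting for it blocks the indirect effect. For the total causal effect of teaching method, use the unadjusted pooled rates.
Pooled: the flipped-classroom section 44.6% vs the standard-lecture section 73.8%; the standard-lecture section is higher overall.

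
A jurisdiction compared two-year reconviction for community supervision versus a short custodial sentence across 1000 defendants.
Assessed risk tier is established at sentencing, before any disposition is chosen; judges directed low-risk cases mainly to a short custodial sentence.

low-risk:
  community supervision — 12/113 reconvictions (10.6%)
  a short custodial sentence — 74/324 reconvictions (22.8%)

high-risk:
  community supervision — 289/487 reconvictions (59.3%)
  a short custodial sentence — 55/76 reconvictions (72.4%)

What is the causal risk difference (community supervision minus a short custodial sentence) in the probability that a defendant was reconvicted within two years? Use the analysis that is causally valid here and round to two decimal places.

-0.13

Within every assessed risk tier level community supervision has the lower rate, yet pooled a short custodial sentence does — Simpson's reversal.
The imbalance in assessed risk tier arose from how defendants were allocated, not from anything the disposition did; and assessed risk tier independently affects the outcome. The pooled gap is confounded — condition on assessed risk tier.
Adjusting over the population distribution of assessed risk tier: 0.437·(0.106−0.228) + 0.563·(0.593−0.724) = -0.127.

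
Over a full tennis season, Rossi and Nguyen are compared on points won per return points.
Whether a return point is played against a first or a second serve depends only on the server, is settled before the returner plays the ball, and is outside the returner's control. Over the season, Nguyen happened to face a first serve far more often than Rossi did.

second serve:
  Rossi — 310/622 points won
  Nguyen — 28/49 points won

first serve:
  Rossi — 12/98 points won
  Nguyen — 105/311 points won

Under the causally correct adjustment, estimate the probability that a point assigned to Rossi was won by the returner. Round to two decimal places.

The stratified and pooled comparisons disagree (Nguyen wins within each serve type; Rossi wins overall), so the answer turns on the causal role of serve type.
Since serve type is a pre-existing factor (not a product of the player) and it affects the outcome on its own, it is a confounder. The stratified rates, not the pooled rate, identify the causal effect.
Standardising Rossi to the population serve type mix: 0.621·310/622 + 0.379·12/98 = 0.356.

0.36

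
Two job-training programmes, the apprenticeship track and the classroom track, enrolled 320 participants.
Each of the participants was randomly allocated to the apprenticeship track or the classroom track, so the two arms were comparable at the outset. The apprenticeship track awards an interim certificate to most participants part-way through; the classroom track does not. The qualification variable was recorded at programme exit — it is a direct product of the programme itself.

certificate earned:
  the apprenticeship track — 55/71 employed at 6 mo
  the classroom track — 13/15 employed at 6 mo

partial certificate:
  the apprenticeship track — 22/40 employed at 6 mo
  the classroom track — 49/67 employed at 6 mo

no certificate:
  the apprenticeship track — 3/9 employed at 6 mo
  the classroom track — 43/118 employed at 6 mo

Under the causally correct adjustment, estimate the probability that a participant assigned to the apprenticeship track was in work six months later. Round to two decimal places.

0.67

Stratifying would compare programmes among participants the programmes themselves sorted into qualification attained during the programme groups — a form of selection on an intermediate. The unconditioned pooled rates give the total causal effect.
So P(outcome | do(the apprenticeship track)) is just the pooled rate for the apprenticeship track: 80/120 = 0.667.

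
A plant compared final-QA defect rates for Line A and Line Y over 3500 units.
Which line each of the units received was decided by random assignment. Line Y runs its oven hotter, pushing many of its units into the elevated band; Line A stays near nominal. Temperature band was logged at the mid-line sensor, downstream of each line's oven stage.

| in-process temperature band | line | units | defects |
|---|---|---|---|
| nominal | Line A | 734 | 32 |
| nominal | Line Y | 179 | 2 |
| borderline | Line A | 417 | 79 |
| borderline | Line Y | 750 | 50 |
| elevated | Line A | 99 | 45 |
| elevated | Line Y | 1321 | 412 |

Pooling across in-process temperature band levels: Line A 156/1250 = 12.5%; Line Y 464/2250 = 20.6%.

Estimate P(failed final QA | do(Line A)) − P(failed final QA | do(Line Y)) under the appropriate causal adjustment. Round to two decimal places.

In-process temperature band lies on the pathway line → in-process temperature band → outcome, so adjusting for it blocks the indirect effect. For the total causal effect of line, use the unadjusted pooled rates.
The causal difference is the pooled difference: 0.125 − 0.206 = -0.081.

-0.08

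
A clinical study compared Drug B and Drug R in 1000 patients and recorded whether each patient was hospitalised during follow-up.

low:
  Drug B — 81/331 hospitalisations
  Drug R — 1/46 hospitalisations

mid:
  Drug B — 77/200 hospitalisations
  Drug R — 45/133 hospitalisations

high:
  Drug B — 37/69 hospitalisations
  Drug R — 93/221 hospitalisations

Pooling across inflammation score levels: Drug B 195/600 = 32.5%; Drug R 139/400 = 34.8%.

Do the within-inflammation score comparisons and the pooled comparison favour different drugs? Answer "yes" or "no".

Within each inflammation score level (low 24.5% vs 2.2%; mid 38.5% vs 33.8%; high 53.6% vs 42.1%), Drug R has the lower rate every time. Pooled: 32.5% vs 34.8% — Drug B has the lower rate overall. The two comparisons disagree.

yes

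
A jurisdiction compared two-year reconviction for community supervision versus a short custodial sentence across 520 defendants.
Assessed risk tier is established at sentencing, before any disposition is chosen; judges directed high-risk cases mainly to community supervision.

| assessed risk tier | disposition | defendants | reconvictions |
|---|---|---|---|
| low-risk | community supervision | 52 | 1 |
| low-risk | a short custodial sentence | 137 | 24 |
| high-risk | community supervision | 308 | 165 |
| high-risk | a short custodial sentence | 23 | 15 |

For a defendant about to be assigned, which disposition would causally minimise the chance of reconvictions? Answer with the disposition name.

community supervision

The stratified and pooled comparisons disagree (community supervision wins within each assessed risk tier; a short custodial sentence wins overall), so the answer turns on the causal role of assessed risk tier.
Assessed risk tier differs across dispositions for reasons unrelated to any effect of the disposition itself, and it separately predicts the outcome — a classic confounder. We must compare within assessed risk tier levels.
Within each level — low-risk: 1.9% vs 17.5%; high-risk: 53.6% vs 65.2% — community supervision is lower every time.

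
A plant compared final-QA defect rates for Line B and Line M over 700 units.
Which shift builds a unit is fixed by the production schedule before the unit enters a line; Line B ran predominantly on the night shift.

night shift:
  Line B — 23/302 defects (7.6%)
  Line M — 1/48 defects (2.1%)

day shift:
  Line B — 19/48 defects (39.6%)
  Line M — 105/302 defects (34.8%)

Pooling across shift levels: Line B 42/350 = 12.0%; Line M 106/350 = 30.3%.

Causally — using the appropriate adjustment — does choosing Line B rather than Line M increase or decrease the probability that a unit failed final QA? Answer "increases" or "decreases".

increases

Since shift is a pre-existing factor (not a product of the line) and it affects the outcome on its own, it is a confounder. The stratified rates, not the pooled rate, identify the causal effect.
Within each level — night shift: 7.6% vs 2.1%; day shift: 39.6% vs 34.8% — Line M is lower every time.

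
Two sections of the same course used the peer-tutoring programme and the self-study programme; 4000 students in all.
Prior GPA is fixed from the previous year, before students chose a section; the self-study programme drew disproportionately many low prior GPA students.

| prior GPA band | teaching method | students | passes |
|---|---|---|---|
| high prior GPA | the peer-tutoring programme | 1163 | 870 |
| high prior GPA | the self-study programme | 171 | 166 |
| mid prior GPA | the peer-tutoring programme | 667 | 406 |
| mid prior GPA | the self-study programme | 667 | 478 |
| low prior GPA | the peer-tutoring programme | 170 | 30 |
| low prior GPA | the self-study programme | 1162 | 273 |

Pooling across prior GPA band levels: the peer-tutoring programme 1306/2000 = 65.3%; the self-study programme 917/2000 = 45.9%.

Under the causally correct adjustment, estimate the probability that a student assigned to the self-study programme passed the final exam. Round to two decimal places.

0.64

Prior GPA band differs across teaching methods for reasons unrelated to any effect of the teaching method itself, and it separately predicts the outcome — a classic confounder. We must compare within prior GPA band levels.
Standardising the self-study programme to the population prior GPA band mix: 0.334·166/171 + 0.334·478/667 + 0.333·273/1162 = 0.641.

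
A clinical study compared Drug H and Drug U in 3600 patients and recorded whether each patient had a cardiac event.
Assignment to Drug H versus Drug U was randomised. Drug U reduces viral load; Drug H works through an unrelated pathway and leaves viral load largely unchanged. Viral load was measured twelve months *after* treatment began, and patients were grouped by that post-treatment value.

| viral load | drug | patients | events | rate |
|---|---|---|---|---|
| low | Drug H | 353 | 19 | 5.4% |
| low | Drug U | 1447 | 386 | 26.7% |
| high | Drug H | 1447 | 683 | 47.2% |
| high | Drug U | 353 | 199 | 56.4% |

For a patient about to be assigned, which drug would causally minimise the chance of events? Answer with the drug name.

The viral load-specific comparison favours Drug H throughout, but the pooled figures favour Drug U. The question is whether to condition on viral load.
Viral load is recorded after the drug and is itself shifted by it — it sits on the causal path from drug to outcome. Conditioning on a mediator would strip out part of the effect we want; the pooled comparison gives the total causal effect.
Pooled: Drug H 39.0% vs Drug U 32.5%; Drug U is lower overall.

Drug U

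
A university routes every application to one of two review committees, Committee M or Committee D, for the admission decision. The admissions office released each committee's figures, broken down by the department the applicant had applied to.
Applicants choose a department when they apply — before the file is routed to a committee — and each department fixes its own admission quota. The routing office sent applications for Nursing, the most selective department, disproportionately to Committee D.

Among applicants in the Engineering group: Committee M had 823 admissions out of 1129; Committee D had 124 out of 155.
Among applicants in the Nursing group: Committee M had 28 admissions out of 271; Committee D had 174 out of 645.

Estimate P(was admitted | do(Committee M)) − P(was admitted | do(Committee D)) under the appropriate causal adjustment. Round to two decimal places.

-0.11

Department satisfies the back-door criterion: it is not a descendant of the review committee, and it blocks the spurious path from review committee to outcome. Adjusting for it (i.e., using the within-department rates) gives the causal effect.
Adjusting over the population distribution of department: 0.584·(0.729−0.800) + 0.416·(0.103−0.270) = -0.111.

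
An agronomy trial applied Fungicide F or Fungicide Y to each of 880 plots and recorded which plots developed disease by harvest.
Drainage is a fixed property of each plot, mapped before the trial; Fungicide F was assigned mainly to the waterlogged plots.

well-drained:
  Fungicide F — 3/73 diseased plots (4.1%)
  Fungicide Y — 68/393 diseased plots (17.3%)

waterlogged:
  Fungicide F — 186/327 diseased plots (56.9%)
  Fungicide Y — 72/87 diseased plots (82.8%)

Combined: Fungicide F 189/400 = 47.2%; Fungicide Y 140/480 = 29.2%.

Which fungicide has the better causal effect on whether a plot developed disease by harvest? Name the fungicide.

Fungicide F

Within every field drainage level Fungicide F has the lower rate, yet pooled Fungicide Y does — Simpson's reversal.
Field drainage satisfies the back-door criterion: it is not a descendant of the fungicide, and it blocks the spurious path from fungicide to outcome. Adjusting for it (i.e., using the within-field drainage rates) gives the causal effect.
Within each level — well-drained: 4.1% vs 17.3%; waterlogged: 56.9% vs 82.8% — Fungicide F is lower every time.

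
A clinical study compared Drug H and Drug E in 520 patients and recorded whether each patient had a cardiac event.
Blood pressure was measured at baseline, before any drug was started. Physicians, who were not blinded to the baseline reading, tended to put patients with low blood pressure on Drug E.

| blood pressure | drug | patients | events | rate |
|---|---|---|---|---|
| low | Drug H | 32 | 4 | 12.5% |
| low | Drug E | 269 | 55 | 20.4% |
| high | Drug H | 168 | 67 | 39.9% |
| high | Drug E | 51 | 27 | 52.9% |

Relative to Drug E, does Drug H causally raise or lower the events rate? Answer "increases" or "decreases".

Within every blood pressure level Drug H has the lower rate, yet pooled Drug E does — Simpson's reversal.
Blood pressure is set before the drug has any effect — it is not caused by the drug — and it independently drives the outcome. That makes it a confounder, so the causal comparison is within blood pressure levels.
Within each level — low: 12.5% vs 20.4%; high: 39.9% vs 52.9% — Drug H is lower every time.

decreases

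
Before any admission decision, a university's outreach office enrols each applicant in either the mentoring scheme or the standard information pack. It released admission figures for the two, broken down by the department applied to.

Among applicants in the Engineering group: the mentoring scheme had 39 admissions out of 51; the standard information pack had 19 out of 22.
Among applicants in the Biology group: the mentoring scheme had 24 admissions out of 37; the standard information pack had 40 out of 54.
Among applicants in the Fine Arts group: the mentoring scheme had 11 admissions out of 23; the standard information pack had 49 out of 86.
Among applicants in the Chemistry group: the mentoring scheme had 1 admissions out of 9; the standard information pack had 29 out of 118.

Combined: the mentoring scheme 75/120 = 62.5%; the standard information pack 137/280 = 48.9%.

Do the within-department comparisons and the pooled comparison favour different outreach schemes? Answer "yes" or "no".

Within each department level (Engineering 76.5% vs 86.4%; Biology 64.9% vs 74.1%; Fine Arts 47.8% vs 57.0%; Chemistry 11.1% vs 24.6%), the standard information pack has the higher rate every time. Pooled: 62.5% vs 48.9% — the mentoring scheme has the higher rate overall. The two comparisons disagree.

yes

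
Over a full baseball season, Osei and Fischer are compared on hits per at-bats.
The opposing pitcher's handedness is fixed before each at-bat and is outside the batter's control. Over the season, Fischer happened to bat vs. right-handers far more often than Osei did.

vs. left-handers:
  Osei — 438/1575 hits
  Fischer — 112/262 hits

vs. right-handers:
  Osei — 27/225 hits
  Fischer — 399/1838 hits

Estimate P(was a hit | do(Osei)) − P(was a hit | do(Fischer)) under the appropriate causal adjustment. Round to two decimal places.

The stratified and pooled comparisons disagree (Fischer wins within each pitcher handedness; Osei wins overall), so the answer turns on the causal role of pitcher handedness.
Pitcher handedness differs across players for reasons unrelated to any effect of the player itself, and it separately predicts the outcome — a classic confounder. We must compare within pitcher handedness levels.
Adjusting over the population distribution of pitcher handedness: 0.471·(0.278−0.427) + 0.529·(0.120−0.217) = -0.122.

-0.12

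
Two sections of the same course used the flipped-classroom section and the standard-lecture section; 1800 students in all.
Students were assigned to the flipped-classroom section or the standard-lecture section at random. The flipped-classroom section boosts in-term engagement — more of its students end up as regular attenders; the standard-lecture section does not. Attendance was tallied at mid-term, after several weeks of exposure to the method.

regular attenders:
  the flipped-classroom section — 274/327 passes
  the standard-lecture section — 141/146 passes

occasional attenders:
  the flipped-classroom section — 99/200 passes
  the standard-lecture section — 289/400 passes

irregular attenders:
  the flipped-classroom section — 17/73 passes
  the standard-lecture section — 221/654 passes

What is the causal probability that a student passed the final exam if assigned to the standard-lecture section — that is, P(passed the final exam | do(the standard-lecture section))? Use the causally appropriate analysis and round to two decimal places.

Because the teaching method influences mid-term attendance, mid-term attendance is a post-treatment mediator, not a confounder. Stratifying on it would bias the estimate; the causal effect is the crude pooled difference.
So P(outcome | do(the standard-lecture section)) is just the pooled rate for the standard-lecture section: 651/1200 = 0.542.

0.54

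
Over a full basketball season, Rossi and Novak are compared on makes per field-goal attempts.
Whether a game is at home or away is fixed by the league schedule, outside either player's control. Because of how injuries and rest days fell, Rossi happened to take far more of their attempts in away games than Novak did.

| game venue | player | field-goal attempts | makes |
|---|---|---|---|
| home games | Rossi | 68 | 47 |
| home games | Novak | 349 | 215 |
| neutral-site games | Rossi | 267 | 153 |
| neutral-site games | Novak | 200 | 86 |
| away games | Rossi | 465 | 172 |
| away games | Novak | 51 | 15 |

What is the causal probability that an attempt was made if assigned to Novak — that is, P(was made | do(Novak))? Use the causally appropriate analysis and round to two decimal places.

The stratified and pooled comparisons disagree (Rossi wins within each game venue; Novak wins overall), so the answer turns on the causal role of game venue.
Since game venue is a pre-existing factor (not a product of the player) and it affects the outcome on its own, it is a confounder. The stratified rates, not the pooled rate, identify the causal effect.
Standardising Novak to the population game venue mix: 0.298·215/349 + 0.334·86/200 + 0.369·15/51 = 0.435.

0.44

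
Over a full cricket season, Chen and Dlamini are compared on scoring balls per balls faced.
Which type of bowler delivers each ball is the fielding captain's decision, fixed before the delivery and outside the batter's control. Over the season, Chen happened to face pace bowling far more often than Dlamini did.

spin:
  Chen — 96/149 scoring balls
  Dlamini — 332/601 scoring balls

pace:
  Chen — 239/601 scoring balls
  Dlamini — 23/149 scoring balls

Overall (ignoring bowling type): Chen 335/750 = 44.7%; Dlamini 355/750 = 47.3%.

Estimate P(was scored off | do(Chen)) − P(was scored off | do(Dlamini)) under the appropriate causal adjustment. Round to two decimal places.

+0.17

The stratified and pooled comparisons disagree (Chen wins within each bowling type; Dlamini wins overall), so the answer turns on the causal role of bowling type.
The imbalance in bowling type arose from how balls faced were allocated, not from anything the player did; and bowling type independently affects the outcome. The pooled gap is confounded — condition on bowling type.
Adjusting over the population distribution of bowling type: 0.500·(0.644−0.552) + 0.500·(0.398−0.154) = +0.168.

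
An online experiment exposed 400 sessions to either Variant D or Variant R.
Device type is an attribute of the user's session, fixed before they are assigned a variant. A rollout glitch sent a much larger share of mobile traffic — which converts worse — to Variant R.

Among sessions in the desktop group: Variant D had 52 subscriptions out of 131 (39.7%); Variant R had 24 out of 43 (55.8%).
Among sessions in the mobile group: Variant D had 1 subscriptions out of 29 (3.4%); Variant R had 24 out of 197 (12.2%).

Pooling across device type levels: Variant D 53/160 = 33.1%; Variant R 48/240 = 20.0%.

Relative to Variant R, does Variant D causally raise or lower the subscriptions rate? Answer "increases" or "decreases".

The imbalance in device type arose from how sessions were allocated, not from anything the variant did; and device type independently affects the outcome. The pooled gap is confounded — condition on device type.
Within each level — desktop: 39.7% vs 55.8%; mobile: 3.4% vs 12.2% — Variant R is higher every time.

decreases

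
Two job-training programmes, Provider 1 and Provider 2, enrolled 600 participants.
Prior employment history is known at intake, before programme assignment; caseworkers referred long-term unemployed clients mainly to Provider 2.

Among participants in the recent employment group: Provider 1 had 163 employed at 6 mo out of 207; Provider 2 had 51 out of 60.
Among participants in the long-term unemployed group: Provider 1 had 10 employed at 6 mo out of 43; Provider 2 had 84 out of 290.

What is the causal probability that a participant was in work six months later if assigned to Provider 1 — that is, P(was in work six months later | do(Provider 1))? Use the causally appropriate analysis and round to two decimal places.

0.48

Provider 2 is higher inside every prior employment history stratum but Provider 1 is higher in aggregate. Whether to stratify depends on how prior employment history relates to the programme.
Here prior employment history is a common cause — it drives both which programme a case falls under and the outcome. The crude comparison mixes populations; the stratum-specific rates are the causally relevant ones.
Standardising Provider 1 to the population prior employment history mix: 0.445·163/207 + 0.555·10/43 = 0.479.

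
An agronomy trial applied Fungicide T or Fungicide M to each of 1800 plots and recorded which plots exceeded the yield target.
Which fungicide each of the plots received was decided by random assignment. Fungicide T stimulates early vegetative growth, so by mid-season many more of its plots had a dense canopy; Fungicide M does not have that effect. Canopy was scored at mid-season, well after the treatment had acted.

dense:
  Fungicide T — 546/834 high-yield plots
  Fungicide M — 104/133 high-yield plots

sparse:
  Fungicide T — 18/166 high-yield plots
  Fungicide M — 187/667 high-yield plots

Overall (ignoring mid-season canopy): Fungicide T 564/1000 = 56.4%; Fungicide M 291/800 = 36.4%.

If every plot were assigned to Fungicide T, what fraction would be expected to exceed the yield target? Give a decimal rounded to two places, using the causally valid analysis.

Fungicide M is higher inside every mid-season canopy stratum but Fungicide T is higher in aggregate. Whether to stratify depends on how mid-season canopy relates to the fungicide.
The distribution of mid-season canopy is itself part of what the fungicide does — it is an intermediate outcome. Holding it fixed would remove that part of the effect; the total effect is the pooled difference.
So P(outcome | do(Fungicide T)) is just the pooled rate for Fungicide T: 564/1000 = 0.564.

0.56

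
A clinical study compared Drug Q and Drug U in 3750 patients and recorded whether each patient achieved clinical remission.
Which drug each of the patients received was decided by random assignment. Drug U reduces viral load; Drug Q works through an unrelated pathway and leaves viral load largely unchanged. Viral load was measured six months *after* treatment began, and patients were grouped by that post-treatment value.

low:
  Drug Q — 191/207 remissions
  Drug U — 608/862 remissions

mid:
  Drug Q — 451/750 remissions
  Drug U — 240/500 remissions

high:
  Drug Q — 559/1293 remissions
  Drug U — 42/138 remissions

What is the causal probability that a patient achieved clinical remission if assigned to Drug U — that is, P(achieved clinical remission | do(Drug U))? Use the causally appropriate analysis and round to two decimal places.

0.59

The distribution of viral load is itself part of what the drug does — it is an intermediate outcome. Holding it fixed would remove that part of the effect; the total effect is the pooled difference.
So P(outcome | do(Drug U)) is just the pooled rate for Drug U: 890/1500 = 0.593.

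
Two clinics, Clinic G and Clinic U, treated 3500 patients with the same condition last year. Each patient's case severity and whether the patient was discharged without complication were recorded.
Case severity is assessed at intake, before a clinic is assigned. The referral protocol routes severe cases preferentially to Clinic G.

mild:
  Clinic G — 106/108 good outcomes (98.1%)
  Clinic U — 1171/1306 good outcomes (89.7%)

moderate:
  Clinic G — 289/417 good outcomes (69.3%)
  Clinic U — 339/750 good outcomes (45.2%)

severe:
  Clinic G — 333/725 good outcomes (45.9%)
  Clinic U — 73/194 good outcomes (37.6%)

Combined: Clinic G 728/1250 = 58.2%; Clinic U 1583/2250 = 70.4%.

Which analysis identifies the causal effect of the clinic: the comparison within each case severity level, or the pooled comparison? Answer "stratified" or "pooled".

Here case severity is a common cause — it drives both which clinic a case falls under and the outcome. The crude comparison mixes populations; the stratum-specific rates are the causally relevant ones.
Within each level — mild: 98.1% vs 89.7%; moderate: 69.3% vs 45.2%; severe: 45.9% vs 37.6% — Clinic G is higher every time.

stratified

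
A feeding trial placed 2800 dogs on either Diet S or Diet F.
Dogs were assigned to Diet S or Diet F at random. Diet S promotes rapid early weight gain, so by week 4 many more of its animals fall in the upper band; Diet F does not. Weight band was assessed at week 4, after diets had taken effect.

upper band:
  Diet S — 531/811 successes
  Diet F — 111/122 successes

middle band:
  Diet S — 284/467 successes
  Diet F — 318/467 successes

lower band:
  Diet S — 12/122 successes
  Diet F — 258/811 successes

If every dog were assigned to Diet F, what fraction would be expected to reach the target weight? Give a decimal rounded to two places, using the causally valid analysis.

Diet F is higher inside every week-4 weight band stratum but Diet S is higher in aggregate. Whether to stratify depends on how week-4 weight band relates to the diet.
Week-4 weight band lies on the pathway diet → week-4 weight band → outcome, so adjusting for it blocks the indirect effect. For the total causal effect of diet, use the unadjusted pooled rates.
So P(outcome | do(Diet F)) is just the pooled rate for Diet F: 687/1400 = 0.491.

0.49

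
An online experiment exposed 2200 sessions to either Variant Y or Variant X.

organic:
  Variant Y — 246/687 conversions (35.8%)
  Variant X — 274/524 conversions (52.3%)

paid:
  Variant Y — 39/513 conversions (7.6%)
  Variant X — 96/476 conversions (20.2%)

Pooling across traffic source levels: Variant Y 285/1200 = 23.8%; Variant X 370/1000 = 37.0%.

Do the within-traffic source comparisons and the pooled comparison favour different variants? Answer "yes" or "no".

no

Within each traffic source level (organic 35.8% vs 52.3%; paid 7.6% vs 20.2%), Variant X has the higher rate every time. Pooled: 23.8% vs 37.0% — Variant X has the higher rate overall. They agree.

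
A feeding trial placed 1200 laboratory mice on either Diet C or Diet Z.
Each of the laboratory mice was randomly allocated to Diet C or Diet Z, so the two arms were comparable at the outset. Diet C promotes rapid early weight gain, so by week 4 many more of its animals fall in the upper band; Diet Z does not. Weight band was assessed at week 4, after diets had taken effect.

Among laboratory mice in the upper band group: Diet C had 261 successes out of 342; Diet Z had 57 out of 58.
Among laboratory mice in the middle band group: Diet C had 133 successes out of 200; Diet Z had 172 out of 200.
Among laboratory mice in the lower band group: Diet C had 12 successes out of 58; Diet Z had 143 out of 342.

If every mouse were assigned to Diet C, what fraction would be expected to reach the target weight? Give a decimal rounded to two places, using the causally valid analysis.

0.68

The distribution of week-4 weight band is itself part of what the diet does — it is an intermediate outcome. Holding it fixed would remove that part of the effect; the total effect is the pooled difference.
So P(outcome | do(Diet C)) is just the pooled rate for Diet C: 406/600 = 0.677.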